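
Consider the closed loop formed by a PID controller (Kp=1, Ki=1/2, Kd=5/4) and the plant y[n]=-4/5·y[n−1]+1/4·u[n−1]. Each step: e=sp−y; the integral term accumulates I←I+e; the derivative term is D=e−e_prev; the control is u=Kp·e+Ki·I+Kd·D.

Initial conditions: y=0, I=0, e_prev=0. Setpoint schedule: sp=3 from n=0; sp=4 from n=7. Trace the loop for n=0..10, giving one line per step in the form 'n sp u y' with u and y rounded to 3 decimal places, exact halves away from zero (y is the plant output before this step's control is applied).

(exact arithmetic carried between steps; '≈' marks a value shown rounded to 6 d.p. or computed from one; I and e_prev carry over from the previous line; the table rounds u and y to 3 d.p., halves away from zero)
n=0: y=0, sp=3, e=sp−y=3; I=3, D=e−e_prev=3; u=1·3+1/2·3+5/4·3=8.25; next y=-4/5·0+1/4·8.25=2.0625
n=1: y=2.0625, sp=3, e=sp−y=0.9375; I=3.9375, D=e−e_prev=-2.0625; u=1·0.9375+1/2·3.9375+5/4·(-2.0625)=0.328125; next y=-4/5·2.0625+1/4·0.328125≈-1.567969
n=2: y≈-1.567969, sp=3, e=sp−y≈4.567969; I≈8.505469, D=e−e_prev≈3.630469; u=1·4.567969+1/2·8.505469+5/4·3.630469≈13.358789; next y=-4/5·(-1.567969)+1/4·13.358789≈4.594072
n=3: y≈4.594072, sp=3, e=sp−y≈-1.594072; I≈6.911396, D=e−e_prev≈-6.162041; u=1·(-1.594072)+1/2·6.911396+5/4·(-6.162041)≈-5.840925; next y=-4/5·4.594072+1/4·(-5.840925)≈-5.135489
n=4: y≈-5.135489, sp=3, e=sp−y≈8.135489; I≈15.046886, D=e−e_prev≈9.729561; u=1·8.135489+1/2·15.046886+5/4·9.729561≈27.820884; next y=-4/5·(-5.135489)+1/4·27.820884≈11.063612
n=5: y≈11.063612, sp=3, e=sp−y≈-8.063612; I≈6.983273, D=e−e_prev≈-16.199101; u=1·(-8.063612)+1/2·6.983273+5/4·(-16.199101)≈-24.820852; next y=-4/5·11.063612+1/4·(-24.820852)≈-15.056103
n=6: y≈-15.056103, sp=3, e=sp−y≈18.056103; I≈25.039376, D=e−e_prev≈26.119715; u=1·18.056103+1/2·25.039376+5/4·26.119715≈63.225435; next y=-4/5·(-15.056103)+1/4·63.225435≈27.851241
n=7: y≈27.851241, sp=4, e=sp−y≈-23.851241; I≈1.188135, D=e−e_prev≈-41.907344; u=1·(-23.851241)+1/2·1.188135+5/4·(-41.907344)≈-75.641353; next y=-4/5·27.851241+1/4·(-75.641353)≈-41.191331
n=8: y≈-41.191331, sp=4, e=sp−y≈45.191331; I≈46.379466, D=e−e_prev≈69.042572; u=1·45.191331+1/2·46.379466+5/4·69.042572≈154.684279; next y=-4/5·(-41.191331)+1/4·154.684279≈71.624135
n=9: y≈71.624135, sp=4, e=sp−y≈-67.624135; I≈-21.244668, D=e−e_prev≈-112.815466; u=1·(-67.624135)+1/2·(-21.244668)+5/4·(-112.815466)≈-219.265801; next y=-4/5·71.624135+1/4·(-219.265801)≈-112.115758
n=10: y≈-112.115758, sp=4, e=sp−y≈116.115758; I≈94.871090, D=e−e_prev≈183.739893; u=1·116.115758+1/2·94.871090+5/4·183.739893≈393.226169; next y=-4/5·(-112.115758)+1/4·393.226169≈187.999149

0 3 8.250 0.000
1 3 0.328 2.063
2 3 13.359 -1.568
3 3 -5.841 4.594
4 3 27.821 -5.135
5 3 -24.821 11.064
6 3 63.225 -15.056
7 4 -75.641 27.851
8 4 154.684 -41.191
9 4 -219.266 71.624
10 4 393.226 -112.116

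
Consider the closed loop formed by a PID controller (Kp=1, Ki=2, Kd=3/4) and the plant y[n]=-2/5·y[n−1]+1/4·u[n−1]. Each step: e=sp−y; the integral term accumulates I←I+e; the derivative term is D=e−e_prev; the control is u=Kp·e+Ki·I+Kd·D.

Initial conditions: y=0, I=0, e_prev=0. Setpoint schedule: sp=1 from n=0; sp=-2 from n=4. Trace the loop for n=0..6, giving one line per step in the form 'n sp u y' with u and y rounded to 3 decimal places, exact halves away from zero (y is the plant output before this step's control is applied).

(exact arithmetic carried between steps; '≈' marks a value shown rounded to 6 d.p. or computed from one; I and e_prev carry over from the previous line; the table rounds u and y to 3 d.p., halves away from zero)
n=0: y=0, sp=1, e=sp−y=1; I=1, D=e−e_prev=1; u=1·1+2·1+3/4·1=3.75; next y=-2/5·0+1/4·3.75=0.9375
n=1: y=0.9375, sp=1, e=sp−y=0.0625; I=1.0625, D=e−e_prev=-0.9375; u=1·0.0625+2·1.0625+3/4·(-0.9375)=1.484375; next y=-2/5·0.9375+1/4·1.484375≈-0.003906
n=2: y≈-0.003906, sp=1, e=sp−y≈1.003906; I≈2.066406, D=e−e_prev≈0.941406; u=1·1.003906+2·2.066406+3/4·0.941406≈5.842773; next y=-2/5·(-0.003906)+1/4·5.842773≈1.462256
n=3: y≈1.462256, sp=1, e=sp−y≈-0.462256; I≈1.604150, D=e−e_prev≈-1.466162; u=1·(-0.462256)+2·1.604150+3/4·(-1.466162)≈1.646423; next y=-2/5·1.462256+1/4·1.646423≈-0.173297
n=4: y≈-0.173297, sp=-2, e=sp−y≈-1.826703; I≈-0.222553, D=e−e_prev≈-1.364448; u=1·(-1.826703)+2·(-0.222553)+3/4·(-1.364448)≈-3.295145; next y=-2/5·(-0.173297)+1/4·(-3.295145)≈-0.754468
n=5: y≈-0.754468, sp=-2, e=sp−y≈-1.245532; I≈-1.468085, D=e−e_prev≈0.581171; u=1·(-1.245532)+2·(-1.468085)+3/4·0.581171≈-3.745825; next y=-2/5·(-0.754468)+1/4·(-3.745825)≈-0.634669
n=6: y≈-0.634669, sp=-2, e=sp−y≈-1.365331; I≈-2.833416, D=e−e_prev≈-0.119799; u=1·(-1.365331)+2·(-2.833416)+3/4·(-0.119799)≈-7.122013; next y=-2/5·(-0.634669)+1/4·(-7.122013)≈-1.526636

0 1 3.750 0.000
1 1 1.484 0.938
2 1 5.843 -0.004
3 1 1.646 1.462
4 -2 -3.295 -0.173
5 -2 -3.746 -0.754
6 -2 -7.122 -0.635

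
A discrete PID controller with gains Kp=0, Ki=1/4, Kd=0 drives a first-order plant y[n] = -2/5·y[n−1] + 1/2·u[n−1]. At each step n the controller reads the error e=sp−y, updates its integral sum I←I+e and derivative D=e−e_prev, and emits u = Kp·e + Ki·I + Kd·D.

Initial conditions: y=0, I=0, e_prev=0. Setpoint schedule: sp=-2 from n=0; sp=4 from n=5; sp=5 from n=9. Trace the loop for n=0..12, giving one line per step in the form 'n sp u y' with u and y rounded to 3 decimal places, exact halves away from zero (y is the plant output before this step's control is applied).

0 -2 -0.500 0.000
1 -2 -0.938 -0.250
2 -2 -1.345 -0.369
3 -2 -1.714 -0.525
4 -2 -2.052 -0.647
5 4 -0.860 -0.767
6 4 0.170 -0.123
7 4 1.137 0.134
8 4 2.008 0.515
9 5 3.059 0.798
10 5 4.006 1.210
11 5 4.876 1.519
12 5 5.669 1.831

(exact arithmetic carried between steps; '≈' marks a value shown rounded to 6 d.p. or computed from one; I and e_prev carry over from the previous line; the table rounds u and y to 3 d.p., halves away from zero)
n=0: y=0, sp=-2, e=sp−y=-2; I=-2, D=e−e_prev=-2; u=0·(-2)+1/4·(-2)+0·(-2)=-0.5; next y=-2/5·0+1/2·(-0.5)=-0.25
n=1: y=-0.25, sp=-2, e=sp−y=-1.75; I=-3.75, D=e−e_prev=0.25; u=0·(-1.75)+1/4·(-3.75)+0·0.25=-0.9375; next y=-2/5·(-0.25)+1/2·(-0.9375)=-0.36875
n=2: y=-0.36875, sp=-2, e=sp−y=-1.63125; I=-5.38125, D=e−e_prev=0.11875; u=0·(-1.63125)+1/4·(-5.38125)+0·0.11875≈-1.345313; next y=-2/5·(-0.36875)+1/2·(-1.345313)≈-0.525156
n=3: y≈-0.525156, sp=-2, e=sp−y≈-1.474844; I≈-6.856094, D=e−e_prev≈0.156406; u=0·(-1.474844)+1/4·(-6.856094)+0·0.156406≈-1.714023; next y=-2/5·(-0.525156)+1/2·(-1.714023)≈-0.646949
n=4: y≈-0.646949, sp=-2, e=sp−y≈-1.353051; I≈-8.209145, D=e−e_prev≈0.121793; u=0·(-1.353051)+1/4·(-8.209145)+0·0.121793≈-2.052286; next y=-2/5·(-0.646949)+1/2·(-2.052286)≈-0.767363
n=5: y≈-0.767363, sp=4, e=sp−y≈4.767363; I≈-3.441781, D=e−e_prev≈6.120414; u=0·4.767363+1/4·(-3.441781)+0·6.120414≈-0.860445; next y=-2/5·(-0.767363)+1/2·(-0.860445)≈-0.123277
n=6: y≈-0.123277, sp=4, e=sp−y≈4.123277; I≈0.681496, D=e−e_prev≈-0.644086; u=0·4.123277+1/4·0.681496+0·(-0.644086)≈0.170374; next y=-2/5·(-0.123277)+1/2·0.170374≈0.134498
n=7: y≈0.134498, sp=4, e=sp−y≈3.865502; I≈4.546998, D=e−e_prev≈-0.257775; u=0·3.865502+1/4·4.546998+0·(-0.257775)≈1.136750; next y=-2/5·0.134498+1/2·1.136750≈0.514576
n=8: y≈0.514576, sp=4, e=sp−y≈3.485424; I≈8.032423, D=e−e_prev≈-0.380078; u=0·3.485424+1/4·8.032423+0·(-0.380078)≈2.008106; next y=-2/5·0.514576+1/2·2.008106≈0.798223
n=9: y≈0.798223, sp=5, e=sp−y≈4.201777; I≈12.234200, D=e−e_prev≈0.716353; u=0·4.201777+1/4·12.234200+0·0.716353≈3.058550; next y=-2/5·0.798223+1/2·3.058550≈1.209986
n=10: y≈1.209986, sp=5, e=sp−y≈3.790014; I≈16.024214, D=e−e_prev≈-0.411763; u=0·3.790014+1/4·16.024214+0·(-0.411763)≈4.006054; next y=-2/5·1.209986+1/2·4.006054≈1.519032
n=11: y≈1.519032, sp=5, e=sp−y≈3.480968; I≈19.505182, D=e−e_prev≈-0.309046; u=0·3.480968+1/4·19.505182+0·(-0.309046)≈4.876295; next y=-2/5·1.519032+1/2·4.876295≈1.830535
n=12: y≈1.830535, sp=5, e=sp−y≈3.169465; I≈22.674647, D=e−e_prev≈-0.311502; u=0·3.169465+1/4·22.674647+0·(-0.311502)≈5.668662; next y=-2/5·1.830535+1/2·5.668662≈2.102117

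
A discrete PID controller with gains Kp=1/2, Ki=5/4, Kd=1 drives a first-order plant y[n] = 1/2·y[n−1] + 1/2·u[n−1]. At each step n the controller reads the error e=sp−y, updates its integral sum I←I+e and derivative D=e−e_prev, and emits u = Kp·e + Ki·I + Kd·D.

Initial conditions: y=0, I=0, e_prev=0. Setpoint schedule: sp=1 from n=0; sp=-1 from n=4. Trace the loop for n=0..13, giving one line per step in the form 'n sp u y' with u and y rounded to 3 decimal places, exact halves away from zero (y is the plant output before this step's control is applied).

0 1 2.750 0.000
1 1 -0.781 1.375
2 1 3.090 0.297
3 1 -0.950 1.693
4 -1 -2.286 0.372
5 -1 0.332 -0.957
6 -1 -2.823 -0.312
7 -1 0.414 -1.568
8 -1 -2.856 -0.577
9 -1 0.740 -1.717
10 -1 -2.882 -0.488
11 -1 0.998 -1.685
12 -1 -3.032 -0.344
13 -1 1.185 -1.688

(exact arithmetic carried between steps; '≈' marks a value shown rounded to 6 d.p. or computed from one; I and e_prev carry over from the previous line; the table rounds u and y to 3 d.p., halves away from zero)
n=0: y=0, sp=1, e=sp−y=1; I=1, D=e−e_prev=1; u=1/2·1+5/4·1+1·1=2.75; next y=1/2·0+1/2·2.75=1.375
n=1: y=1.375, sp=1, e=sp−y=-0.375; I=0.625, D=e−e_prev=-1.375; u=1/2·(-0.375)+5/4·0.625+1·(-1.375)=-0.78125; next y=1/2·1.375+1/2·(-0.78125)=0.296875
n=2: y=0.296875, sp=1, e=sp−y=0.703125; I=1.328125, D=e−e_prev=1.078125; u=1/2·0.703125+5/4·1.328125+1·1.078125≈3.089844; next y=1/2·0.296875+1/2·3.089844≈1.693359
n=3: y≈1.693359, sp=1, e=sp−y≈-0.693359; I≈0.634766, D=e−e_prev≈-1.396484; u=1/2·(-0.693359)+5/4·0.634766+1·(-1.396484)≈-0.949707; next y=1/2·1.693359+1/2·(-0.949707)≈0.371826
n=4: y≈0.371826, sp=-1, e=sp−y≈-1.371826; I≈-0.737061, D=e−e_prev≈-0.678467; u=1/2·(-1.371826)+5/4·(-0.737061)+1·(-0.678467)≈-2.285706; next y=1/2·0.371826+1/2·(-2.285706)≈-0.956940
n=5: y≈-0.956940, sp=-1, e=sp−y≈-0.043060; I≈-0.780121, D=e−e_prev≈1.328766; u=1/2·(-0.043060)+5/4·(-0.780121)+1·1.328766≈0.332085; next y=1/2·(-0.956940)+1/2·0.332085≈-0.312428
n=6: y≈-0.312428, sp=-1, e=sp−y≈-0.687572; I≈-1.467693, D=e−e_prev≈-0.644512; u=1/2·(-0.687572)+5/4·(-1.467693)+1·(-0.644512)≈-2.822915; next y=1/2·(-0.312428)+1/2·(-2.822915)≈-1.567671
n=7: y≈-1.567671, sp=-1, e=sp−y≈0.567671; I≈-0.900022, D=e−e_prev≈1.255244; u=1/2·0.567671+5/4·(-0.900022)+1·1.255244≈0.414052; next y=1/2·(-1.567671)+1/2·0.414052≈-0.576810
n=8: y≈-0.576810, sp=-1, e=sp−y≈-0.423190; I≈-1.323212, D=e−e_prev≈-0.990862; u=1/2·(-0.423190)+5/4·(-1.323212)+1·(-0.990862)≈-2.856472; next y=1/2·(-0.576810)+1/2·(-2.856472)≈-1.716641
n=9: y≈-1.716641, sp=-1, e=sp−y≈0.716641; I≈-0.606571, D=e−e_prev≈1.139831; u=1/2·0.716641+5/4·(-0.606571)+1·1.139831≈0.739937; next y=1/2·(-1.716641)+1/2·0.739937≈-0.488352
n=10: y≈-0.488352, sp=-1, e=sp−y≈-0.511648; I≈-1.118220, D=e−e_prev≈-1.228289; u=1/2·(-0.511648)+5/4·(-1.118220)+1·(-1.228289)≈-2.881888; next y=1/2·(-0.488352)+1/2·(-2.881888)≈-1.685120
n=11: y≈-1.685120, sp=-1, e=sp−y≈0.685120; I≈-0.433100, D=e−e_prev≈1.196768; u=1/2·0.685120+5/4·(-0.433100)+1·1.196768≈0.997953; next y=1/2·(-1.685120)+1/2·0.997953≈-0.343583
n=12: y≈-0.343583, sp=-1, e=sp−y≈-0.656417; I≈-1.089517, D=e−e_prev≈-1.341536; u=1/2·(-0.656417)+5/4·(-1.089517)+1·(-1.341536)≈-3.031640; next y=1/2·(-0.343583)+1/2·(-3.031640)≈-1.687612
n=13: y≈-1.687612, sp=-1, e=sp−y≈0.687612; I≈-0.401905, D=e−e_prev≈1.344029; u=1/2·0.687612+5/4·(-0.401905)+1·1.344029≈1.185454; next y=1/2·(-1.687612)+1/2·1.185454≈-0.251079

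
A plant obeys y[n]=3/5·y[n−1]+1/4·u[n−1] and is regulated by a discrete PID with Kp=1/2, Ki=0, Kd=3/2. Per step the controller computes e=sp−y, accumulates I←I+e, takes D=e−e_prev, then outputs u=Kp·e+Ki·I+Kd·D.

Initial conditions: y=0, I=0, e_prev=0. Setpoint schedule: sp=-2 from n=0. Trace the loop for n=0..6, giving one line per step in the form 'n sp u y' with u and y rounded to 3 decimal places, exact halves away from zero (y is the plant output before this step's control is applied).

(exact arithmetic carried between steps; '≈' marks a value shown rounded to 6 d.p. or computed from one; I and e_prev carry over from the previous line; the table rounds u and y to 3 d.p., halves away from zero)
n=0: y=0, sp=-2, e=sp−y=-2; I=-2, D=e−e_prev=-2; u=1/2·(-2)+0·(-2)+3/2·(-2)=-4; next y=3/5·0+1/4·(-4)=-1
n=1: y=-1, sp=-2, e=sp−y=-1; I=-3, D=e−e_prev=1; u=1/2·(-1)+0·(-3)+3/2·1=1; next y=3/5·(-1)+1/4·1=-0.35
n=2: y=-0.35, sp=-2, e=sp−y=-1.65; I=-4.65, D=e−e_prev=-0.65; u=1/2·(-1.65)+0·(-4.65)+3/2·(-0.65)=-1.8; next y=3/5·(-0.35)+1/4·(-1.8)=-0.66
n=3: y=-0.66, sp=-2, e=sp−y=-1.34; I=-5.99, D=e−e_prev=0.31; u=1/2·(-1.34)+0·(-5.99)+3/2·0.31=-0.205; next y=3/5·(-0.66)+1/4·(-0.205)=-0.44725
n=4: y=-0.44725, sp=-2, e=sp−y=-1.55275; I=-7.54275, D=e−e_prev=-0.21275; u=1/2·(-1.55275)+0·(-7.54275)+3/2·(-0.21275)=-1.0955; next y=3/5·(-0.44725)+1/4·(-1.0955)=-0.542225
n=5: y=-0.542225, sp=-2, e=sp−y=-1.457775; I=-9.000525, D=e−e_prev=0.094975; u=1/2·(-1.457775)+0·(-9.000525)+3/2·0.094975=-0.586425; next y=3/5·(-0.542225)+1/4·(-0.586425)≈-0.471941
n=6: y≈-0.471941, sp=-2, e=sp−y≈-1.528059; I≈-10.528584, D=e−e_prev≈-0.070284; u=1/2·(-1.528059)+0·(-10.528584)+3/2·(-0.070284)≈-0.869455; next y=3/5·(-0.471941)+1/4·(-0.869455)≈-0.500529

0 -2 -4.000 0.000
1 -2 1.000 -1.000
2 -2 -1.800 -0.350
3 -2 -0.205 -0.660
4 -2 -1.096 -0.447
5 -2 -0.586 -0.542
6 -2 -0.869 -0.472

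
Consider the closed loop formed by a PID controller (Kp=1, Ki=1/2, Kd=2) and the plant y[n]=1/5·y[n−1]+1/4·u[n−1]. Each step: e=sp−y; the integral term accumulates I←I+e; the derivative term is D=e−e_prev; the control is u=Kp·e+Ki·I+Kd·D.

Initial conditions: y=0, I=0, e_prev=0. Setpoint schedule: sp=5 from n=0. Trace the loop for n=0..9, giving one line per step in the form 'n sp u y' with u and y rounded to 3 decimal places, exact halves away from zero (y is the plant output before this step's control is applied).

0 5 17.500 0.000
1 5 -5.313 4.375
2 5 20.648 -0.453
3 5 -5.617 5.071
4 5 24.511 -0.390
5 5 -6.256 6.050
6 5 28.512 -0.354
7 5 -7.558 7.057
8 5 32.610 -0.478
9 5 -9.594 8.057

(exact arithmetic carried between steps; '≈' marks a value shown rounded to 6 d.p. or computed from one; I and e_prev carry over from the previous line; the table rounds u and y to 3 d.p., halves away from zero)
n=0: y=0, sp=5, e=sp−y=5; I=5, D=e−e_prev=5; u=1·5+1/2·5+2·5=17.5; next y=1/5·0+1/4·17.5=4.375
n=1: y=4.375, sp=5, e=sp−y=0.625; I=5.625, D=e−e_prev=-4.375; u=1·0.625+1/2·5.625+2·(-4.375)=-5.3125; next y=1/5·4.375+1/4·(-5.3125)=-0.453125
n=2: y=-0.453125, sp=5, e=sp−y=5.453125; I=11.078125, D=e−e_prev=4.828125; u=1·5.453125+1/2·11.078125+2·4.828125≈20.648438; next y=1/5·(-0.453125)+1/4·20.648438≈5.071484
n=3: y≈5.071484, sp=5, e=sp−y≈-0.071484; I≈11.006641, D=e−e_prev≈-5.524609; u=1·(-0.071484)+1/2·11.006641+2·(-5.524609)≈-5.617383; next y=1/5·5.071484+1/4·(-5.617383)≈-0.390049
n=4: y≈-0.390049, sp=5, e=sp−y≈5.390049; I≈16.396689, D=e−e_prev≈5.461533; u=1·5.390049+1/2·16.396689+2·5.461533≈24.511460; next y=1/5·(-0.390049)+1/4·24.511460≈6.049855
n=5: y≈6.049855, sp=5, e=sp−y≈-1.049855; I≈15.346834, D=e−e_prev≈-6.439904; u=1·(-1.049855)+1/2·15.346834+2·(-6.439904)≈-6.256246; next y=1/5·6.049855+1/4·(-6.256246)≈-0.354091
n=6: y≈-0.354091, sp=5, e=sp−y≈5.354091; I≈20.700925, D=e−e_prev≈6.403946; u=1·5.354091+1/2·20.700925+2·6.403946≈28.512444; next y=1/5·(-0.354091)+1/4·28.512444≈7.057293
n=7: y≈7.057293, sp=5, e=sp−y≈-2.057293; I≈18.643632, D=e−e_prev≈-7.411383; u=1·(-2.057293)+1/2·18.643632+2·(-7.411383)≈-7.558244; next y=1/5·7.057293+1/4·(-7.558244)≈-0.478102
n=8: y≈-0.478102, sp=5, e=sp−y≈5.478102; I≈24.121734, D=e−e_prev≈7.535395; u=1·5.478102+1/2·24.121734+2·7.535395≈32.609760; next y=1/5·(-0.478102)+1/4·32.609760≈8.056820
n=9: y≈8.056820, sp=5, e=sp−y≈-3.056820; I≈21.064915, D=e−e_prev≈-8.534922; u=1·(-3.056820)+1/2·21.064915+2·(-8.534922)≈-9.594206; next y=1/5·8.056820+1/4·(-9.594206)≈-0.787188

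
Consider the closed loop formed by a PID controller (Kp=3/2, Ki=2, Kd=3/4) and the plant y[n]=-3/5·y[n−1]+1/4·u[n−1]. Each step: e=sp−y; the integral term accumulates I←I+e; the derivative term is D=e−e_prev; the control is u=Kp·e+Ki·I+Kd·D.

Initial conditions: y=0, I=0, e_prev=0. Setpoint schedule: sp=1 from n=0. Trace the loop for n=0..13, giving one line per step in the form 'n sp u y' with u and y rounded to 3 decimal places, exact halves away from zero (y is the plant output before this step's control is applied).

(exact arithmetic carried between steps; '≈' marks a value shown rounded to 6 d.p. or computed from one; I and e_prev carry over from the previous line; the table rounds u and y to 3 d.p., halves away from zero)
n=0: y=0, sp=1, e=sp−y=1; I=1, D=e−e_prev=1; u=3/2·1+2·1+3/4·1=4.25; next y=-3/5·0+1/4·4.25=1.0625
n=1: y=1.0625, sp=1, e=sp−y=-0.0625; I=0.9375, D=e−e_prev=-1.0625; u=3/2·(-0.0625)+2·0.9375+3/4·(-1.0625)=0.984375; next y=-3/5·1.0625+1/4·0.984375≈-0.391406
n=2: y≈-0.391406, sp=1, e=sp−y≈1.391406; I≈2.328906, D=e−e_prev≈1.453906; u=3/2·1.391406+2·2.328906+3/4·1.453906≈7.835352; next y=-3/5·(-0.391406)+1/4·7.835352≈2.193682
n=3: y≈2.193682, sp=1, e=sp−y≈-1.193682; I≈1.135225, D=e−e_prev≈-2.585088; u=3/2·(-1.193682)+2·1.135225+3/4·(-2.585088)≈-1.458889; next y=-3/5·2.193682+1/4·(-1.458889)≈-1.680931
n=4: y≈-1.680931, sp=1, e=sp−y≈2.680931; I≈3.816156, D=e−e_prev≈3.874613; u=3/2·2.680931+2·3.816156+3/4·3.874613≈14.559668; next y=-3/5·(-1.680931)+1/4·14.559668≈4.648476
n=5: y≈4.648476, sp=1, e=sp−y≈-3.648476; I≈0.167680, D=e−e_prev≈-6.329407; u=3/2·(-3.648476)+2·0.167680+3/4·(-6.329407)≈-9.884409; next y=-3/5·4.648476+1/4·(-9.884409)≈-5.260188
n=6: y≈-5.260188, sp=1, e=sp−y≈6.260188; I≈6.427868, D=e−e_prev≈9.908664; u=3/2·6.260188+2·6.427868+3/4·9.908664≈29.677515; next y=-3/5·(-5.260188)+1/4·29.677515≈10.575491
n=7: y≈10.575491, sp=1, e=sp−y≈-9.575491; I≈-3.147624, D=e−e_prev≈-15.835679; u=3/2·(-9.575491)+2·(-3.147624)+3/4·(-15.835679)≈-32.535244; next y=-3/5·10.575491+1/4·(-32.535244)≈-14.479106
n=8: y≈-14.479106, sp=1, e=sp−y≈15.479106; I≈12.331482, D=e−e_prev≈25.054597; u=3/2·15.479106+2·12.331482+3/4·25.054597≈66.672571; next y=-3/5·(-14.479106)+1/4·66.672571≈25.355606
n=9: y≈25.355606, sp=1, e=sp−y≈-24.355606; I≈-12.024124, D=e−e_prev≈-39.834712; u=3/2·(-24.355606)+2·(-12.024124)+3/4·(-39.834712)≈-90.457691; next y=-3/5·25.355606+1/4·(-90.457691)≈-37.827787
n=10: y≈-37.827787, sp=1, e=sp−y≈38.827787; I≈26.803663, D=e−e_prev≈63.183393; u=3/2·38.827787+2·26.803663+3/4·63.183393≈159.236550; next y=-3/5·(-37.827787)+1/4·159.236550≈62.505809
n=11: y≈62.505809, sp=1, e=sp−y≈-61.505809; I≈-34.702147, D=e−e_prev≈-100.333596; u=3/2·(-61.505809)+2·(-34.702147)+3/4·(-100.333596)≈-236.913205; next y=-3/5·62.505809+1/4·(-236.913205)≈-96.731787
n=12: y≈-96.731787, sp=1, e=sp−y≈97.731787; I≈63.029640, D=e−e_prev≈159.237596; u=3/2·97.731787+2·63.029640+3/4·159.237596≈392.085157; next y=-3/5·(-96.731787)+1/4·392.085157≈156.060361
n=13: y≈156.060361, sp=1, e=sp−y≈-155.060361; I≈-92.030721, D=e−e_prev≈-252.792148; u=3/2·(-155.060361)+2·(-92.030721)+3/4·(-252.792148)≈-606.246096; next y=-3/5·156.060361+1/4·(-606.246096)≈-245.197741

0 1 4.250 0.000
1 1 0.984 1.063
2 1 7.835 -0.391
3 1 -1.459 2.194
4 1 14.560 -1.681
5 1 -9.884 4.648
6 1 29.678 -5.260
7 1 -32.535 10.575
8 1 66.673 -14.479
9 1 -90.458 25.356
10 1 159.237 -37.828
11 1 -236.913 62.506
12 1 392.085 -96.732
13 1 -606.246 156.060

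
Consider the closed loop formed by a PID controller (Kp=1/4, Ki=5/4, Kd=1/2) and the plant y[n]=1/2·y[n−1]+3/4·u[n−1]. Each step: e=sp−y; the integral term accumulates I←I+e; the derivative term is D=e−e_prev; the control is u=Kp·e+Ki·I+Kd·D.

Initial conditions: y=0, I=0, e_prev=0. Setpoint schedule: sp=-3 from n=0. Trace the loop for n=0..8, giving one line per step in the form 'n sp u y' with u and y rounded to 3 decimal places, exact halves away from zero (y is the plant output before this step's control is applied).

(exact arithmetic carried between steps; '≈' marks a value shown rounded to 6 d.p. or computed from one; I and e_prev carry over from the previous line; the table rounds u and y to 3 d.p., halves away from zero)
n=0: y=0, sp=-3, e=sp−y=-3; I=-3, D=e−e_prev=-3; u=1/4·(-3)+5/4·(-3)+1/2·(-3)=-6; next y=1/2·0+3/4·(-6)=-4.5
n=1: y=-4.5, sp=-3, e=sp−y=1.5; I=-1.5, D=e−e_prev=4.5; u=1/4·1.5+5/4·(-1.5)+1/2·4.5=0.75; next y=1/2·(-4.5)+3/4·0.75=-1.6875
n=2: y=-1.6875, sp=-3, e=sp−y=-1.3125; I=-2.8125, D=e−e_prev=-2.8125; u=1/4·(-1.3125)+5/4·(-2.8125)+1/2·(-2.8125)=-5.25; next y=1/2·(-1.6875)+3/4·(-5.25)=-4.78125
n=3: y=-4.78125, sp=-3, e=sp−y=1.78125; I=-1.03125, D=e−e_prev=3.09375; u=1/4·1.78125+5/4·(-1.03125)+1/2·3.09375=0.703125; next y=1/2·(-4.78125)+3/4·0.703125≈-1.863281
n=4: y≈-1.863281, sp=-3, e=sp−y≈-1.136719; I≈-2.167969, D=e−e_prev≈-2.917969; u=1/4·(-1.136719)+5/4·(-2.167969)+1/2·(-2.917969)≈-4.453125; next y=1/2·(-1.863281)+3/4·(-4.453125)≈-4.271484
n=5: y≈-4.271484, sp=-3, e=sp−y≈1.271484; I≈-0.896484, D=e−e_prev≈2.408203; u=1/4·1.271484+5/4·(-0.896484)+1/2·2.408203≈0.401367; next y=1/2·(-4.271484)+3/4·0.401367≈-1.834717
n=6: y≈-1.834717, sp=-3, e=sp−y≈-1.165283; I≈-2.061768, D=e−e_prev≈-2.436768; u=1/4·(-1.165283)+5/4·(-2.061768)+1/2·(-2.436768)≈-4.086914; next y=1/2·(-1.834717)+3/4·(-4.086914)≈-3.982544
n=7: y≈-3.982544, sp=-3, e=sp−y≈0.982544; I≈-1.079224, D=e−e_prev≈2.147827; u=1/4·0.982544+5/4·(-1.079224)+1/2·2.147827≈-0.029480; next y=1/2·(-3.982544)+3/4·(-0.029480)≈-2.013382
n=8: y≈-2.013382, sp=-3, e=sp−y≈-0.986618; I≈-2.065842, D=e−e_prev≈-1.969162; u=1/4·(-0.986618)+5/4·(-2.065842)+1/2·(-1.969162)≈-3.813538; next y=1/2·(-2.013382)+3/4·(-3.813538)≈-3.866844

0 -3 -6.000 0.000
1 -3 0.750 -4.500
2 -3 -5.250 -1.688
3 -3 0.703 -4.781
4 -3 -4.453 -1.863
5 -3 0.401 -4.271
6 -3 -4.087 -1.835
7 -3 -0.029 -3.983
8 -3 -3.814 -2.013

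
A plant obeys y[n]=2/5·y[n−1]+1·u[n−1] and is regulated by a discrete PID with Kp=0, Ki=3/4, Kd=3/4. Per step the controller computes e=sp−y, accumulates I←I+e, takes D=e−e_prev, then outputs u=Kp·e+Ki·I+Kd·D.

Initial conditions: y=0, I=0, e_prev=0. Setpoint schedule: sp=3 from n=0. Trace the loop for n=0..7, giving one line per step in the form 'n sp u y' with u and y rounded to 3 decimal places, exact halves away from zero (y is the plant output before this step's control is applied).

(exact arithmetic carried between steps; '≈' marks a value shown rounded to 6 d.p. or computed from one; I and e_prev carry over from the previous line; the table rounds u and y to 3 d.p., halves away from zero)
n=0: y=0, sp=3, e=sp−y=3; I=3, D=e−e_prev=3; u=0·3+3/4·3+3/4·3=4.5; next y=2/5·0+1·4.5=4.5
n=1: y=4.5, sp=3, e=sp−y=-1.5; I=1.5, D=e−e_prev=-4.5; u=0·(-1.5)+3/4·1.5+3/4·(-4.5)=-2.25; next y=2/5·4.5+1·(-2.25)=-0.45
n=2: y=-0.45, sp=3, e=sp−y=3.45; I=4.95, D=e−e_prev=4.95; u=0·3.45+3/4·4.95+3/4·4.95=7.425; next y=2/5·(-0.45)+1·7.425=7.245
n=3: y=7.245, sp=3, e=sp−y=-4.245; I=0.705, D=e−e_prev=-7.695; u=0·(-4.245)+3/4·0.705+3/4·(-7.695)=-5.2425; next y=2/5·7.245+1·(-5.2425)=-2.3445
n=4: y=-2.3445, sp=3, e=sp−y=5.3445; I=6.0495, D=e−e_prev=9.5895; u=0·5.3445+3/4·6.0495+3/4·9.5895=11.72925; next y=2/5·(-2.3445)+1·11.72925=10.79145
n=5: y=10.79145, sp=3, e=sp−y=-7.79145; I=-1.74195, D=e−e_prev=-13.13595; u=0·(-7.79145)+3/4·(-1.74195)+3/4·(-13.13595)=-11.158425; next y=2/5·10.79145+1·(-11.158425)=-6.841845
n=6: y=-6.841845, sp=3, e=sp−y=9.841845; I=8.099895, D=e−e_prev=17.633295; u=0·9.841845+3/4·8.099895+3/4·17.633295≈19.299893; next y=2/5·(-6.841845)+1·19.299893≈16.563155
n=7: y≈16.563155, sp=3, e=sp−y≈-13.563155; I≈-5.463260, D=e−e_prev≈-23.405000; u=0·(-13.563155)+3/4·(-5.463260)+3/4·(-23.405000)≈-21.651194; next y=2/5·16.563155+1·(-21.651194)≈-15.025932

0 3 4.500 0.000
1 3 -2.250 4.500
2 3 7.425 -0.450
3 3 -5.243 7.245
4 3 11.729 -2.345
5 3 -11.158 10.791
6 3 19.300 -6.842
7 3 -21.651 16.563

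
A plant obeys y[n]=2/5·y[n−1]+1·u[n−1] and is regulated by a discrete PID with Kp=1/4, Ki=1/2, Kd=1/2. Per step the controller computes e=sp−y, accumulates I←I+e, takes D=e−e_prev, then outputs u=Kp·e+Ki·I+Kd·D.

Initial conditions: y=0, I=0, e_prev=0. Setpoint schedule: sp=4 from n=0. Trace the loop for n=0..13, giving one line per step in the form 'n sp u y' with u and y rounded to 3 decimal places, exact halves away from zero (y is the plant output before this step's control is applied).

(exact arithmetic carried between steps; '≈' marks a value shown rounded to 6 d.p. or computed from one; I and e_prev carry over from the previous line; the table rounds u and y to 3 d.p., halves away from zero)
n=0: y=0, sp=4, e=sp−y=4; I=4, D=e−e_prev=4; u=1/4·4+1/2·4+1/2·4=5; next y=2/5·0+1·5=5
n=1: y=5, sp=4, e=sp−y=-1; I=3, D=e−e_prev=-5; u=1/4·(-1)+1/2·3+1/2·(-5)=-1.25; next y=2/5·5+1·(-1.25)=0.75
n=2: y=0.75, sp=4, e=sp−y=3.25; I=6.25, D=e−e_prev=4.25; u=1/4·3.25+1/2·6.25+1/2·4.25=6.0625; next y=2/5·0.75+1·6.0625=6.3625
n=3: y=6.3625, sp=4, e=sp−y=-2.3625; I=3.8875, D=e−e_prev=-5.6125; u=1/4·(-2.3625)+1/2·3.8875+1/2·(-5.6125)=-1.453125; next y=2/5·6.3625+1·(-1.453125)=1.091875
n=4: y=1.091875, sp=4, e=sp−y=2.908125; I=6.795625, D=e−e_prev=5.270625; u=1/4·2.908125+1/2·6.795625+1/2·5.270625≈6.760156; next y=2/5·1.091875+1·6.760156≈7.196906
n=5: y≈7.196906, sp=4, e=sp−y≈-3.196906; I≈3.598719, D=e−e_prev≈-6.105031; u=1/4·(-3.196906)+1/2·3.598719+1/2·(-6.105031)≈-2.052383; next y=2/5·7.196906+1·(-2.052383)≈0.826380
n=6: y≈0.826380, sp=4, e=sp−y≈3.173620; I≈6.772339, D=e−e_prev≈6.370527; u=1/4·3.173620+1/2·6.772339+1/2·6.370527≈7.364838; next y=2/5·0.826380+1·7.364838≈7.695390
n=7: y≈7.695390, sp=4, e=sp−y≈-3.695390; I≈3.076949, D=e−e_prev≈-6.869010; u=1/4·(-3.695390)+1/2·3.076949+1/2·(-6.869010)≈-2.819878; next y=2/5·7.695390+1·(-2.819878)≈0.258278
n=8: y≈0.258278, sp=4, e=sp−y≈3.741722; I≈6.818671, D=e−e_prev≈7.437112; u=1/4·3.741722+1/2·6.818671+1/2·7.437112≈8.063322; next y=2/5·0.258278+1·8.063322≈8.166633
n=9: y≈8.166633, sp=4, e=sp−y≈-4.166633; I≈2.652038, D=e−e_prev≈-7.908355; u=1/4·(-4.166633)+1/2·2.652038+1/2·(-7.908355)≈-3.669817; next y=2/5·8.166633+1·(-3.669817)≈-0.403164
n=10: y≈-0.403164, sp=4, e=sp−y≈4.403164; I≈7.055202, D=e−e_prev≈8.569797; u=1/4·4.403164+1/2·7.055202+1/2·8.569797≈8.913290; next y=2/5·(-0.403164)+1·8.913290≈8.752025
n=11: y≈8.752025, sp=4, e=sp−y≈-4.752025; I≈2.303177, D=e−e_prev≈-9.155188; u=1/4·(-4.752025)+1/2·2.303177+1/2·(-9.155188)≈-4.614012; next y=2/5·8.752025+1·(-4.614012)≈-1.113202
n=12: y≈-1.113202, sp=4, e=sp−y≈5.113202; I≈7.416379, D=e−e_prev≈9.865227; u=1/4·5.113202+1/2·7.416379+1/2·9.865227≈9.919103; next y=2/5·(-1.113202)+1·9.919103≈9.473822
n=13: y≈9.473822, sp=4, e=sp−y≈-5.473822; I≈1.942556, D=e−e_prev≈-10.587024; u=1/4·(-5.473822)+1/2·1.942556+1/2·(-10.587024)≈-5.690690; next y=2/5·9.473822+1·(-5.690690)≈-1.901161

0 4 5.000 0.000
1 4 -1.250 5.000
2 4 6.063 0.750
3 4 -1.453 6.363
4 4 6.760 1.092
5 4 -2.052 7.197
6 4 7.365 0.826
7 4 -2.820 7.695
8 4 8.063 0.258
9 4 -3.670 8.167
10 4 8.913 -0.403
11 4 -4.614 8.752
12 4 9.919 -1.113
13 4 -5.691 9.474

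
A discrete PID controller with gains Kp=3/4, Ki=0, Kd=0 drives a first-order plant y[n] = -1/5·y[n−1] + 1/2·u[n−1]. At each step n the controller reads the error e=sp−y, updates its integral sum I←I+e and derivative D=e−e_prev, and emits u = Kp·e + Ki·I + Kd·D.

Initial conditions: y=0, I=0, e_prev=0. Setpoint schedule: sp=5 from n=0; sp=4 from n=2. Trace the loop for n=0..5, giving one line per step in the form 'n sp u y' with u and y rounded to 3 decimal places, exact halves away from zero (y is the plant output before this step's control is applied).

(exact arithmetic carried between steps; '≈' marks a value shown rounded to 6 d.p. or computed from one; I and e_prev carry over from the previous line; the table rounds u and y to 3 d.p., halves away from zero)
n=0: y=0, sp=5, e=sp−y=5; I=5, D=e−e_prev=5; u=3/4·5+0·5+0·5=3.75; next y=-1/5·0+1/2·3.75=1.875
n=1: y=1.875, sp=5, e=sp−y=3.125; I=8.125, D=e−e_prev=-1.875; u=3/4·3.125+0·8.125+0·(-1.875)=2.34375; next y=-1/5·1.875+1/2·2.34375=0.796875
n=2: y=0.796875, sp=4, e=sp−y=3.203125; I=11.328125, D=e−e_prev=0.078125; u=3/4·3.203125+0·11.328125+0·0.078125≈2.402344; next y=-1/5·0.796875+1/2·2.402344≈1.041797
n=3: y≈1.041797, sp=4, e=sp−y≈2.958203; I≈14.286328, D=e−e_prev≈-0.244922; u=3/4·2.958203+0·14.286328+0·(-0.244922)≈2.218652; next y=-1/5·1.041797+1/2·2.218652≈0.900967
n=4: y≈0.900967, sp=4, e=sp−y≈3.099033; I≈17.385361, D=e−e_prev≈0.140830; u=3/4·3.099033+0·17.385361+0·0.140830≈2.324275; next y=-1/5·0.900967+1/2·2.324275≈0.981944
n=5: y≈0.981944, sp=4, e=sp−y≈3.018056; I≈20.403417, D=e−e_prev≈-0.080977; u=3/4·3.018056+0·20.403417+0·(-0.080977)≈2.263542; next y=-1/5·0.981944+1/2·2.263542≈0.935382

0 5 3.750 0.000
1 5 2.344 1.875
2 4 2.402 0.797
3 4 2.219 1.042
4 4 2.324 0.901
5 4 2.264 0.982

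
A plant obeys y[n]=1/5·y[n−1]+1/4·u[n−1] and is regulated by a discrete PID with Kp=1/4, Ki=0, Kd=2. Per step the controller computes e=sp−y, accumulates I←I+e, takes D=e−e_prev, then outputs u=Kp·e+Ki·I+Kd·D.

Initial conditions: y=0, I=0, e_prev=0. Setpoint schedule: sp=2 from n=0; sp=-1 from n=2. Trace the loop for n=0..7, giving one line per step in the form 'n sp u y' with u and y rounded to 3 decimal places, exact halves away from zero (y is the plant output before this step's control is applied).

0 2 4.500 0.000
1 2 -2.031 1.125
2 -1 -3.364 -0.283
3 -1 1.204 -0.897
4 -1 -2.318 0.121
5 -1 1.242 -0.555
6 -1 -1.809 0.199
7 -1 1.077 -0.412

(exact arithmetic carried between steps; '≈' marks a value shown rounded to 6 d.p. or computed from one; I and e_prev carry over from the previous line; the table rounds u and y to 3 d.p., halves away from zero)
n=0: y=0, sp=2, e=sp−y=2; I=2, D=e−e_prev=2; u=1/4·2+0·2+2·2=4.5; next y=1/5·0+1/4·4.5=1.125
n=1: y=1.125, sp=2, e=sp−y=0.875; I=2.875, D=e−e_prev=-1.125; u=1/4·0.875+0·2.875+2·(-1.125)=-2.03125; next y=1/5·1.125+1/4·(-2.03125)≈-0.282813
n=2: y≈-0.282813, sp=-1, e=sp−y≈-0.717188; I≈2.157813, D=e−e_prev≈-1.592188; u=1/4·(-0.717188)+0·2.157813+2·(-1.592188)≈-3.363672; next y=1/5·(-0.282813)+1/4·(-3.363672)≈-0.897480
n=3: y≈-0.897480, sp=-1, e=sp−y≈-0.102520; I≈2.055293, D=e−e_prev≈0.614668; u=1/4·(-0.102520)+0·2.055293+2·0.614668≈1.203706; next y=1/5·(-0.897480)+1/4·1.203706≈0.121430
n=4: y≈0.121430, sp=-1, e=sp−y≈-1.121430; I≈0.933863, D=e−e_prev≈-1.018911; u=1/4·(-1.121430)+0·0.933863+2·(-1.018911)≈-2.318179; next y=1/5·0.121430+1/4·(-2.318179)≈-0.555259
n=5: y≈-0.555259, sp=-1, e=sp−y≈-0.444741; I≈0.489121, D=e−e_prev≈0.676689; u=1/4·(-0.444741)+0·0.489121+2·0.676689≈1.242193; next y=1/5·(-0.555259)+1/4·1.242193≈0.199497
n=6: y≈0.199497, sp=-1, e=sp−y≈-1.199497; I≈-0.710375, D=e−e_prev≈-0.754755; u=1/4·(-1.199497)+0·(-0.710375)+2·(-0.754755)≈-1.809385; next y=1/5·0.199497+1/4·(-1.809385)≈-0.412447
n=7: y≈-0.412447, sp=-1, e=sp−y≈-0.587553; I≈-1.297928, D=e−e_prev≈0.611943; u=1/4·(-0.587553)+0·(-1.297928)+2·0.611943≈1.076998; next y=1/5·(-0.412447)+1/4·1.076998≈0.186760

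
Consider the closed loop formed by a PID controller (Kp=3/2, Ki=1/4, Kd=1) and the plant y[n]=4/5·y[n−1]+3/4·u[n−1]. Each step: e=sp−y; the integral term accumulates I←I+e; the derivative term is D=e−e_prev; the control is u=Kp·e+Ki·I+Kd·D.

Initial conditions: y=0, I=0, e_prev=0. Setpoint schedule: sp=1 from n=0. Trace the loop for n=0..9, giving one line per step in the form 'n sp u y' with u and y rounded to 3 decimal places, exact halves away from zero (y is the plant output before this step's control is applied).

0 1 2.750 0.000
1 1 -3.672 2.063
2 1 6.833 -1.104
3 1 -10.507 4.241
4 1 18.032 -4.487
5 1 -28.983 9.934
6 1 48.446 -13.791
7 1 -79.086 25.302
8 1 130.962 -39.072
9 1 -214.993 66.963

(exact arithmetic carried between steps; '≈' marks a value shown rounded to 6 d.p. or computed from one; I and e_prev carry over from the previous line; the table rounds u and y to 3 d.p., halves away from zero)
n=0: y=0, sp=1, e=sp−y=1; I=1, D=e−e_prev=1; u=3/2·1+1/4·1+1·1=2.75; next y=4/5·0+3/4·2.75=2.0625
n=1: y=2.0625, sp=1, e=sp−y=-1.0625; I=-0.0625, D=e−e_prev=-2.0625; u=3/2·(-1.0625)+1/4·(-0.0625)+1·(-2.0625)=-3.671875; next y=4/5·2.0625+3/4·(-3.671875)≈-1.103906
n=2: y≈-1.103906, sp=1, e=sp−y≈2.103906; I≈2.041406, D=e−e_prev≈3.166406; u=3/2·2.103906+1/4·2.041406+1·3.166406≈6.832617; next y=4/5·(-1.103906)+3/4·6.832617≈4.241338
n=3: y≈4.241338, sp=1, e=sp−y≈-3.241338; I≈-1.199932, D=e−e_prev≈-5.345244; u=3/2·(-3.241338)+1/4·(-1.199932)+1·(-5.345244)≈-10.507234; next y=4/5·4.241338+3/4·(-10.507234)≈-4.487355
n=4: y≈-4.487355, sp=1, e=sp−y≈5.487355; I≈4.287423, D=e−e_prev≈8.728693; u=3/2·5.487355+1/4·4.287423+1·8.728693≈18.031582; next y=4/5·(-4.487355)+3/4·18.031582≈9.933802
n=5: y≈9.933802, sp=1, e=sp−y≈-8.933802; I≈-4.646379, D=e−e_prev≈-14.421157; u=3/2·(-8.933802)+1/4·(-4.646379)+1·(-14.421157)≈-28.983455; next y=4/5·9.933802+3/4·(-28.983455)≈-13.790550
n=6: y≈-13.790550, sp=1, e=sp−y≈14.790550; I≈10.144171, D=e−e_prev≈23.724352; u=3/2·14.790550+1/4·10.144171+1·23.724352≈48.446219; next y=4/5·(-13.790550)+3/4·48.446219≈25.302224
n=7: y≈25.302224, sp=1, e=sp−y≈-24.302224; I≈-14.158053, D=e−e_prev≈-39.092774; u=3/2·(-24.302224)+1/4·(-14.158053)+1·(-39.092774)≈-79.085624; next y=4/5·25.302224+3/4·(-79.085624)≈-39.072438
n=8: y≈-39.072438, sp=1, e=sp−y≈40.072438; I≈25.914385, D=e−e_prev≈64.374663; u=3/2·40.072438+1/4·25.914385+1·64.374663≈130.961916; next y=4/5·(-39.072438)+3/4·130.961916≈66.963487
n=9: y≈66.963487, sp=1, e=sp−y≈-65.963487; I≈-40.049102, D=e−e_prev≈-106.035925; u=3/2·(-65.963487)+1/4·(-40.049102)+1·(-106.035925)≈-214.993430; next y=4/5·66.963487+3/4·(-214.993430)≈-107.674283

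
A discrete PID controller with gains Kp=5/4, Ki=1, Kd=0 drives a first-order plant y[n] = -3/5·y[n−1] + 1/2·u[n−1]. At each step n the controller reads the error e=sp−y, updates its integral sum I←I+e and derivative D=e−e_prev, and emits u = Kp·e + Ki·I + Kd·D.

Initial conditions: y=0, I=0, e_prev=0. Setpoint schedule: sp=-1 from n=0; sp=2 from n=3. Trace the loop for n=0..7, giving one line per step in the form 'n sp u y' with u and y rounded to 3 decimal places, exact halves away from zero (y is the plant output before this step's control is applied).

(exact arithmetic carried between steps; '≈' marks a value shown rounded to 6 d.p. or computed from one; I and e_prev carry over from the previous line; the table rounds u and y to 3 d.p., halves away from zero)
n=0: y=0, sp=-1, e=sp−y=-1; I=-1, D=e−e_prev=-1; u=5/4·(-1)+1·(-1)+0·(-1)=-2.25; next y=-3/5·0+1/2·(-2.25)=-1.125
n=1: y=-1.125, sp=-1, e=sp−y=0.125; I=-0.875, D=e−e_prev=1.125; u=5/4·0.125+1·(-0.875)+0·1.125=-0.71875; next y=-3/5·(-1.125)+1/2·(-0.71875)=0.315625
n=2: y=0.315625, sp=-1, e=sp−y=-1.315625; I=-2.190625, D=e−e_prev=-1.440625; u=5/4·(-1.315625)+1·(-2.190625)+0·(-1.440625)≈-3.835156; next y=-3/5·0.315625+1/2·(-3.835156)≈-2.106953
n=3: y≈-2.106953, sp=2, e=sp−y≈4.106953; I≈1.916328, D=e−e_prev≈5.422578; u=5/4·4.106953+1·1.916328+0·5.422578≈7.050020; next y=-3/5·(-2.106953)+1/2·7.050020≈4.789182
n=4: y≈4.789182, sp=2, e=sp−y≈-2.789182; I≈-0.872854, D=e−e_prev≈-6.896135; u=5/4·(-2.789182)+1·(-0.872854)+0·(-6.896135)≈-4.359331; next y=-3/5·4.789182+1/2·(-4.359331)≈-5.053174
n=5: y≈-5.053174, sp=2, e=sp−y≈7.053174; I≈6.180321, D=e−e_prev≈9.842356; u=5/4·7.053174+1·6.180321+0·9.842356≈14.996789; next y=-3/5·(-5.053174)+1/2·14.996789≈10.530299
n=6: y≈10.530299, sp=2, e=sp−y≈-8.530299; I≈-2.349978, D=e−e_prev≈-15.583473; u=5/4·(-8.530299)+1·(-2.349978)+0·(-15.583473)≈-13.012852; next y=-3/5·10.530299+1/2·(-13.012852)≈-12.824605
n=7: y≈-12.824605, sp=2, e=sp−y≈14.824605; I≈12.474627, D=e−e_prev≈23.354904; u=5/4·14.824605+1·12.474627+0·23.354904≈31.005383; next y=-3/5·(-12.824605)+1/2·31.005383≈23.197455

0 -1 -2.250 0.000
1 -1 -0.719 -1.125
2 -1 -3.835 0.316
3 2 7.050 -2.107
4 2 -4.359 4.789
5 2 14.997 -5.053
6 2 -13.013 10.530
7 2 31.005 -12.825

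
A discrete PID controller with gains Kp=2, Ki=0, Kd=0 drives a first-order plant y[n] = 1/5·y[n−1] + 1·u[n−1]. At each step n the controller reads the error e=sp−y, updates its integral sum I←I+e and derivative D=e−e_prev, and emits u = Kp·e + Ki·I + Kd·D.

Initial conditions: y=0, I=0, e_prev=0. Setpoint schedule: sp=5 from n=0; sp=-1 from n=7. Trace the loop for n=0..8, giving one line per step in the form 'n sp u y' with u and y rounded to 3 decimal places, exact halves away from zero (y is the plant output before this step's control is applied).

0 5 10.000 0.000
1 5 -10.000 10.000
2 5 26.000 -8.000
3 5 -38.800 24.400
4 5 77.840 -33.920
5 5 -132.112 71.056
6 5 245.802 -117.901
7 -1 -446.443 222.221
8 -1 801.997 -401.999

(exact arithmetic carried between steps; '≈' marks a value shown rounded to 6 d.p. or computed from one; I and e_prev carry over from the previous line; the table rounds u and y to 3 d.p., halves away from zero)
n=0: y=0, sp=5, e=sp−y=5; I=5, D=e−e_prev=5; u=2·5+0·5+0·5=10; next y=1/5·0+1·10=10
n=1: y=10, sp=5, e=sp−y=-5; I=0, D=e−e_prev=-10; u=2·(-5)+0·0+0·(-10)=-10; next y=1/5·10+1·(-10)=-8
n=2: y=-8, sp=5, e=sp−y=13; I=13, D=e−e_prev=18; u=2·13+0·13+0·18=26; next y=1/5·(-8)+1·26=24.4
n=3: y=24.4, sp=5, e=sp−y=-19.4; I=-6.4, D=e−e_prev=-32.4; u=2·(-19.4)+0·(-6.4)+0·(-32.4)=-38.8; next y=1/5·24.4+1·(-38.8)=-33.92
n=4: y=-33.92, sp=5, e=sp−y=38.92; I=32.52, D=e−e_prev=58.32; u=2·38.92+0·32.52+0·58.32=77.84; next y=1/5·(-33.92)+1·77.84=71.056
n=5: y=71.056, sp=5, e=sp−y=-66.056; I=-33.536, D=e−e_prev=-104.976; u=2·(-66.056)+0·(-33.536)+0·(-104.976)=-132.112; next y=1/5·71.056+1·(-132.112)=-117.9008
n=6: y=-117.9008, sp=5, e=sp−y=122.9008; I=89.3648, D=e−e_prev=188.9568; u=2·122.9008+0·89.3648+0·188.9568=245.8016; next y=1/5·(-117.9008)+1·245.8016=222.22144
n=7: y=222.22144, sp=-1, e=sp−y=-223.22144; I=-133.85664, D=e−e_prev=-346.12224; u=2·(-223.22144)+0·(-133.85664)+0·(-346.12224)=-446.44288; next y=1/5·222.22144+1·(-446.44288)=-401.998592
n=8: y=-401.998592, sp=-1, e=sp−y=400.998592; I=267.141952, D=e−e_prev=624.220032; u=2·400.998592+0·267.141952+0·624.220032=801.997184; next y=1/5·(-401.998592)+1·801.997184≈721.597466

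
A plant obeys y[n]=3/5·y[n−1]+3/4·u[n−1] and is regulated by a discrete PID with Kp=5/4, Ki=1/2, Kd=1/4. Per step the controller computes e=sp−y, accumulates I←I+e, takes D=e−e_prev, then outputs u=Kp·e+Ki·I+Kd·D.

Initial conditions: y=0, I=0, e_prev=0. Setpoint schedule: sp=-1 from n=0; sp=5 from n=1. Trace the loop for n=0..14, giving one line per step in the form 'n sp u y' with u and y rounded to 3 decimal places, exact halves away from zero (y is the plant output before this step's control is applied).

0 -1 -2.000 0.000
1 5 12.750 -1.500
2 5 -6.200 8.663
3 5 10.739 0.548
4 5 -4.734 8.383
5 5 9.341 1.479
6 5 -3.453 7.893
7 5 8.198 2.146
8 5 -2.392 7.436
9 5 7.249 2.668
10 5 -1.516 7.038
11 5 6.462 3.085
12 5 -0.793 6.698
13 5 5.809 3.424
14 5 -0.196 6.411

(exact arithmetic carried between steps; '≈' marks a value shown rounded to 6 d.p. or computed from one; I and e_prev carry over from the previous line; the table rounds u and y to 3 d.p., halves away from zero)
n=0: y=0, sp=-1, e=sp−y=-1; I=-1, D=e−e_prev=-1; u=5/4·(-1)+1/2·(-1)+1/4·(-1)=-2; next y=3/5·0+3/4·(-2)=-1.5
n=1: y=-1.5, sp=5, e=sp−y=6.5; I=5.5, D=e−e_prev=7.5; u=5/4·6.5+1/2·5.5+1/4·7.5=12.75; next y=3/5·(-1.5)+3/4·12.75=8.6625
n=2: y=8.6625, sp=5, e=sp−y=-3.6625; I=1.8375, D=e−e_prev=-10.1625; u=5/4·(-3.6625)+1/2·1.8375+1/4·(-10.1625)=-6.2; next y=3/5·8.6625+3/4·(-6.2)=0.5475
n=3: y=0.5475, sp=5, e=sp−y=4.4525; I=6.29, D=e−e_prev=8.115; u=5/4·4.4525+1/2·6.29+1/4·8.115=10.739375; next y=3/5·0.5475+3/4·10.739375≈8.383031
n=4: y≈8.383031, sp=5, e=sp−y≈-3.383031; I≈2.906969, D=e−e_prev≈-7.835531; u=5/4·(-3.383031)+1/2·2.906969+1/4·(-7.835531)≈-4.734188; next y=3/5·8.383031+3/4·(-4.734188)≈1.479178
n=5: y≈1.479178, sp=5, e=sp−y≈3.520822; I≈6.427791, D=e−e_prev≈6.903853; u=5/4·3.520822+1/2·6.427791+1/4·6.903853≈9.340886; next y=3/5·1.479178+3/4·9.340886≈7.893171
n=6: y≈7.893171, sp=5, e=sp−y≈-2.893171; I≈3.534619, D=e−e_prev≈-6.413993; u=5/4·(-2.893171)+1/2·3.534619+1/4·(-6.413993)≈-3.452653; next y=3/5·7.893171+3/4·(-3.452653)≈2.146413
n=7: y≈2.146413, sp=5, e=sp−y≈2.853587; I≈6.388206, D=e−e_prev≈5.746758; u=5/4·2.853587+1/2·6.388206+1/4·5.746758≈8.197776; next y=3/5·2.146413+3/4·8.197776≈7.436180
n=8: y≈7.436180, sp=5, e=sp−y≈-2.436180; I≈3.952026, D=e−e_prev≈-5.289767; u=5/4·(-2.436180)+1/2·3.952026+1/4·(-5.289767)≈-2.391654; next y=3/5·7.436180+3/4·(-2.391654)≈2.667968
n=9: y≈2.667968, sp=5, e=sp−y≈2.332032; I≈6.284058, D=e−e_prev≈4.768212; u=5/4·2.332032+1/2·6.284058+1/4·4.768212≈7.249123; next y=3/5·2.667968+3/4·7.249123≈7.037623
n=10: y≈7.037623, sp=5, e=sp−y≈-2.037623; I≈4.246436, D=e−e_prev≈-4.369655; u=5/4·(-2.037623)+1/2·4.246436+1/4·(-4.369655)≈-1.516224; next y=3/5·7.037623+3/4·(-1.516224)≈3.085406
n=11: y≈3.085406, sp=5, e=sp−y≈1.914594; I≈6.161030, D=e−e_prev≈3.952217; u=5/4·1.914594+1/2·6.161030+1/4·3.952217≈6.461812; next y=3/5·3.085406+3/4·6.461812≈6.697603
n=12: y≈6.697603, sp=5, e=sp−y≈-1.697603; I≈4.463428, D=e−e_prev≈-3.612197; u=5/4·(-1.697603)+1/2·4.463428+1/4·(-3.612197)≈-0.793339; next y=3/5·6.697603+3/4·(-0.793339)≈3.423557
n=13: y≈3.423557, sp=5, e=sp−y≈1.576443; I≈6.039870, D=e−e_prev≈3.274045; u=5/4·1.576443+1/2·6.039870+1/4·3.274045≈5.808999; next y=3/5·3.423557+3/4·5.808999≈6.410884
n=14: y≈6.410884, sp=5, e=sp−y≈-1.410884; I≈4.628986, D=e−e_prev≈-2.987327; u=5/4·(-1.410884)+1/2·4.628986+1/4·(-2.987327)≈-0.195944; next y=3/5·6.410884+3/4·(-0.195944)≈3.699573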